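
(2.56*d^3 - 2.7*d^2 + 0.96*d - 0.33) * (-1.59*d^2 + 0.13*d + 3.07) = -4.0704*d^5 + 4.6258*d^4 + 5.9818*d^3 - 7.6395*d^2 + 2.9043*d - 1.0131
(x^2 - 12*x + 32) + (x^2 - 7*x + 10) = 2*x^2 - 19*x + 42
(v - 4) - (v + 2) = -6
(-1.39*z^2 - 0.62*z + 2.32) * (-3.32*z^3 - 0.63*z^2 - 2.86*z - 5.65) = 4.6148*z^5 + 2.9341*z^4 - 3.3364*z^3 + 8.1651*z^2 - 3.1322*z - 13.108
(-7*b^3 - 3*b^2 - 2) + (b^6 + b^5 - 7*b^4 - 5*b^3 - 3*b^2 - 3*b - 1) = b^6 + b^5 - 7*b^4 - 12*b^3 - 6*b^2 - 3*b - 3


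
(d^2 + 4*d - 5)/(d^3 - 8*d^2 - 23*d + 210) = (d - 1)/(d^2 - 13*d + 42)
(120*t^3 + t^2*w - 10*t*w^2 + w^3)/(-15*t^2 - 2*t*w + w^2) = -8*t + w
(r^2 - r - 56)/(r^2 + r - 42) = (r - 8)/(r - 6)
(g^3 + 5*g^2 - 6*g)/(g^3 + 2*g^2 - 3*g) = (g + 6)/(g + 3)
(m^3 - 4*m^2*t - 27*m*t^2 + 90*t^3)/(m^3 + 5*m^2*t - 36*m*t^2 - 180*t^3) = (m - 3*t)/(m + 6*t)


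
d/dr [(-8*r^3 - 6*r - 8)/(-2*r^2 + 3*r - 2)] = 4*(4*r^4 - 12*r^3 + 9*r^2 - 8*r + 9)/(4*r^4 - 12*r^3 + 17*r^2 - 12*r + 4)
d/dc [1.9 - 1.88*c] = -1.88000000000000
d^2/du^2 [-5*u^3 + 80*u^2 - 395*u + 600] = 160 - 30*u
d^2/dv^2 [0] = 0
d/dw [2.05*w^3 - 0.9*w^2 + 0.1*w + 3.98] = 6.15*w^2 - 1.8*w + 0.1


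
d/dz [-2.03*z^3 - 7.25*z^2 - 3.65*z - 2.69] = -6.09*z^2 - 14.5*z - 3.65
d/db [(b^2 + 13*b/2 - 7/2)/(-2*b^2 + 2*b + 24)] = (15*b^2 + 34*b + 163)/(4*(b^4 - 2*b^3 - 23*b^2 + 24*b + 144))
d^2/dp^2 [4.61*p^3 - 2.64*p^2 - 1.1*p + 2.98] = 27.66*p - 5.28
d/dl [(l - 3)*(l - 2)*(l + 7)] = 3*l^2 + 4*l - 29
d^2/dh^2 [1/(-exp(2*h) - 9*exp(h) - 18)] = (-2*(2*exp(h) + 9)^2*exp(h) + (4*exp(h) + 9)*(exp(2*h) + 9*exp(h) + 18))*exp(h)/(exp(2*h) + 9*exp(h) + 18)^3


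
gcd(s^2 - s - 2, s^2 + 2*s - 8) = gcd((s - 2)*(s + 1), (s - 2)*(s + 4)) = s - 2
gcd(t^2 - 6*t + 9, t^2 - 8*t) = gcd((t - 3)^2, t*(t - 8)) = 1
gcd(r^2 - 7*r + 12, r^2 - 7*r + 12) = r^2 - 7*r + 12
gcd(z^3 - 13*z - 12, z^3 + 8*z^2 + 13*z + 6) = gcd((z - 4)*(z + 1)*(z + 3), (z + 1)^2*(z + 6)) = z + 1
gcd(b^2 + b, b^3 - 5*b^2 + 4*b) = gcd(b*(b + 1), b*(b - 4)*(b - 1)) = b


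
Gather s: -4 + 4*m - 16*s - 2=4*m - 16*s - 6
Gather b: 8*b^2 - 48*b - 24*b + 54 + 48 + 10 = 8*b^2 - 72*b + 112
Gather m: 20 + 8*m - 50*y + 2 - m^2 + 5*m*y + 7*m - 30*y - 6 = -m^2 + m*(5*y + 15) - 80*y + 16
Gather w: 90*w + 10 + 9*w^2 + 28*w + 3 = 9*w^2 + 118*w + 13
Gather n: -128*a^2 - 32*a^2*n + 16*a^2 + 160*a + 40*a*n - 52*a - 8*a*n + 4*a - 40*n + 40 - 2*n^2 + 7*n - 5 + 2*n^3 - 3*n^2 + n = -112*a^2 + 112*a + 2*n^3 - 5*n^2 + n*(-32*a^2 + 32*a - 32) + 35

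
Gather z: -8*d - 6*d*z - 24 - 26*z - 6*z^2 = -8*d - 6*z^2 + z*(-6*d - 26) - 24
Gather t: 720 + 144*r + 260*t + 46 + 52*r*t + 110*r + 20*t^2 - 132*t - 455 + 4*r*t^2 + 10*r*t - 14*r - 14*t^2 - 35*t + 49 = 240*r + t^2*(4*r + 6) + t*(62*r + 93) + 360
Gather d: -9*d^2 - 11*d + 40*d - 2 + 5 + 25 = -9*d^2 + 29*d + 28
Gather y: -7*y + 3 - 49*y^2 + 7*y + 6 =9 - 49*y^2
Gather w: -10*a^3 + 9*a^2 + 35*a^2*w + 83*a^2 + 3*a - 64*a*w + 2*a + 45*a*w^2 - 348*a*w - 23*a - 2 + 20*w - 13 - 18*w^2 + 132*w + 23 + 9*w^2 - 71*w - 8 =-10*a^3 + 92*a^2 - 18*a + w^2*(45*a - 9) + w*(35*a^2 - 412*a + 81)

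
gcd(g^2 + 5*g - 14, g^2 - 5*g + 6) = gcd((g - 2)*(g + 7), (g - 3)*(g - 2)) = g - 2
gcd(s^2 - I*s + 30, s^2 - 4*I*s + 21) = 1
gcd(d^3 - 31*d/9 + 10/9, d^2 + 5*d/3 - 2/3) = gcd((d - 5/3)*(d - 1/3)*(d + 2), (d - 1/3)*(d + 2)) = d^2 + 5*d/3 - 2/3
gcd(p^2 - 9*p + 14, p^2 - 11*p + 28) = p - 7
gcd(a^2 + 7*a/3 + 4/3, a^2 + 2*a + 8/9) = a + 4/3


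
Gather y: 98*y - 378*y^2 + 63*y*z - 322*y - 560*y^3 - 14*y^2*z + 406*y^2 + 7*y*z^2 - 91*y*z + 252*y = -560*y^3 + y^2*(28 - 14*z) + y*(7*z^2 - 28*z + 28)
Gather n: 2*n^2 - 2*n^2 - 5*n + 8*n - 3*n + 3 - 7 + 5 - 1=0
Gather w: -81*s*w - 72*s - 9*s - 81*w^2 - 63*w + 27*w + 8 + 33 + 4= -81*s - 81*w^2 + w*(-81*s - 36) + 45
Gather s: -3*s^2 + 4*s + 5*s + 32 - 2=-3*s^2 + 9*s + 30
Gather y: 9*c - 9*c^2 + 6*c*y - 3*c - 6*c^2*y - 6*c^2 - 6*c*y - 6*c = -6*c^2*y - 15*c^2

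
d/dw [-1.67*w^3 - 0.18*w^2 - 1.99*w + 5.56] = -5.01*w^2 - 0.36*w - 1.99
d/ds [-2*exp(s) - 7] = -2*exp(s)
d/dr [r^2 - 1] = 2*r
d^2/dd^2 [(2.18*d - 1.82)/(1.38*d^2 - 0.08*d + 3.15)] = ((5.372 - 18.0504*d)*(1.38*d^2 - 0.08*d + 3.15) + (2.18*d - 1.82)*(2.76*d - 0.08)*(5.52*d - 0.16))/(1.38*d^2 - 0.08*d + 3.15)^3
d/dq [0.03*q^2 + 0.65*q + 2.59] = 0.06*q + 0.65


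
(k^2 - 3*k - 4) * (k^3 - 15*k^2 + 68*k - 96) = k^5 - 18*k^4 + 109*k^3 - 240*k^2 + 16*k + 384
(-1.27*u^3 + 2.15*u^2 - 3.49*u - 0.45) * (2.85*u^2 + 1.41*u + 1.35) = -3.6195*u^5 + 4.3368*u^4 - 8.6295*u^3 - 3.3009*u^2 - 5.346*u - 0.6075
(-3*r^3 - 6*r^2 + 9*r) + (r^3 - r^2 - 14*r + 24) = -2*r^3 - 7*r^2 - 5*r + 24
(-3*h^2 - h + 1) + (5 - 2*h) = -3*h^2 - 3*h + 6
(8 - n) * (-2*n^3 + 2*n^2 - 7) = 2*n^4 - 18*n^3 + 16*n^2 + 7*n - 56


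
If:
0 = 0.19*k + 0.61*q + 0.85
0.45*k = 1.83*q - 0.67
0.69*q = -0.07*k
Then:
No Solution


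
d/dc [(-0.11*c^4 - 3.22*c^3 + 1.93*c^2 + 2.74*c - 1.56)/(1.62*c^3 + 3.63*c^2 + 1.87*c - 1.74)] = (-0.1782*c^6 - 0.7986*c^5 - 15.4323*c^4 - 20.1548*c^3 + 18.0529*c^2 + 4.6092*c - 1.8504)/(2.6244*c^6 + 11.7612*c^5 + 19.2357*c^4 + 7.9386*c^3 - 9.1355*c^2 - 6.5076*c + 3.0276)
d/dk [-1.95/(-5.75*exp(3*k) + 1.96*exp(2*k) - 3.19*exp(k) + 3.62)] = (-33.6375*exp(2*k) + 7.644*exp(k) - 6.2205)*exp(k)/(5.75*exp(3*k) - 1.96*exp(2*k) + 3.19*exp(k) - 3.62)^2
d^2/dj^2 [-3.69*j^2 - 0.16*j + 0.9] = -7.38000000000000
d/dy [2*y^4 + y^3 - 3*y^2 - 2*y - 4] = 8*y^3 + 3*y^2 - 6*y - 2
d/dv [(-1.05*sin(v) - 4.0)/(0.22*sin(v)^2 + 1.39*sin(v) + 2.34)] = (0.231*sin(v)^2 + 1.76*sin(v) + 3.103)*cos(v)/(0.0484*sin(v)^4 + 0.6116*sin(v)^3 + 2.9617*sin(v)^2 + 6.5052*sin(v) + 5.4756)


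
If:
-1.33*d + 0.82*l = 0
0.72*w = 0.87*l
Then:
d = 0.510241120041483*w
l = 0.827586206896552*w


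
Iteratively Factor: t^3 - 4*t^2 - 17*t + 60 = (t - 5)*(t^2 + t - 12) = (t - 5)*(t + 4)*(t - 3)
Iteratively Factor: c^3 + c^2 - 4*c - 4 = (c + 2)*(c^2 - c - 2) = (c + 1)*(c + 2)*(c - 2)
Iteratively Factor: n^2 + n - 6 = (n + 3)*(n - 2)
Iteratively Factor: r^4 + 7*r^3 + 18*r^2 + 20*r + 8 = (r + 2)*(r^3 + 5*r^2 + 8*r + 4) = (r + 2)^2*(r^2 + 3*r + 2) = (r + 2)^3*(r + 1)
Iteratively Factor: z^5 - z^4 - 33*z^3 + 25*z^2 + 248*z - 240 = (z + 4)*(z^4 - 5*z^3 - 13*z^2 + 77*z - 60) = (z + 4)^2*(z^3 - 9*z^2 + 23*z - 15) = (z - 1)*(z + 4)^2*(z^2 - 8*z + 15) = (z - 5)*(z - 1)*(z + 4)^2*(z - 3)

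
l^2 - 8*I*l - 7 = (l - 7*I)*(l - I)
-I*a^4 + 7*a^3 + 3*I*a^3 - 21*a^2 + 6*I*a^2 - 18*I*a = a*(a - 3)*(a + 6*I)*(-I*a + 1)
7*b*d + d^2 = d*(7*b + d)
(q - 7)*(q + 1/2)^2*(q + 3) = q^4 - 3*q^3 - 99*q^2/4 - 22*q - 21/4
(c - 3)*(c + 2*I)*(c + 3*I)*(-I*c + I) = -I*c^4 + 5*c^3 + 4*I*c^3 - 20*c^2 + 3*I*c^2 + 15*c - 24*I*c + 18*I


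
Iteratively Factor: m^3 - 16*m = (m - 4)*(m^2 + 4*m) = m*(m - 4)*(m + 4)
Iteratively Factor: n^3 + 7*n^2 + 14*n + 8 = (n + 4)*(n^2 + 3*n + 2) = (n + 2)*(n + 4)*(n + 1)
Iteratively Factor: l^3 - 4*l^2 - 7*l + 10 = (l + 2)*(l^2 - 6*l + 5) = (l - 1)*(l + 2)*(l - 5)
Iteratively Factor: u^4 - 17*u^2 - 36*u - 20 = (u + 2)*(u^3 - 2*u^2 - 13*u - 10) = (u + 2)^2*(u^2 - 4*u - 5) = (u - 5)*(u + 2)^2*(u + 1)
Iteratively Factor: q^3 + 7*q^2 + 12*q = (q)*(q^2 + 7*q + 12) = q*(q + 3)*(q + 4)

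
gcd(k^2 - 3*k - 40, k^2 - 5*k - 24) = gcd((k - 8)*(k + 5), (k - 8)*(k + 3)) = k - 8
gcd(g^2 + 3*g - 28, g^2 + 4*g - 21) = g + 7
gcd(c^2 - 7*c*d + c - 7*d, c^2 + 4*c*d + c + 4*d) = c + 1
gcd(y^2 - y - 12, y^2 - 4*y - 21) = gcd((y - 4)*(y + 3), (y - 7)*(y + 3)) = y + 3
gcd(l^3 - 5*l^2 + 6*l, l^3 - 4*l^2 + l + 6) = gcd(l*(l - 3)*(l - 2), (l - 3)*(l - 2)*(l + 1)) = l^2 - 5*l + 6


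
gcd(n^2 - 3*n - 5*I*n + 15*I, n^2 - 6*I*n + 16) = 1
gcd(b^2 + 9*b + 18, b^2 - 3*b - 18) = b + 3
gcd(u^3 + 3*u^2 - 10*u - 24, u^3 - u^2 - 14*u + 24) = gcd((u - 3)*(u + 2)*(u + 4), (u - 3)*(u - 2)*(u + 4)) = u^2 + u - 12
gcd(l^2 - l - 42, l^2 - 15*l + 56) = l - 7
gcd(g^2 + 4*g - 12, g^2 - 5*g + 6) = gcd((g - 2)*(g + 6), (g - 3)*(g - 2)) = g - 2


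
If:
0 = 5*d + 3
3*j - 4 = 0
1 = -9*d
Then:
No Solution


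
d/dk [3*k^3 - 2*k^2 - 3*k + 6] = 9*k^2 - 4*k - 3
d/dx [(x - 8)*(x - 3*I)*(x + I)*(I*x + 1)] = 4*I*x^3 + x^2*(9 - 24*I) + 2*x*(-24 + I) + 3 - 8*I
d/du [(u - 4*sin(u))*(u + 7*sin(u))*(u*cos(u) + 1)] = -(u - 4*sin(u))*(u + 7*sin(u))*(u*sin(u) - cos(u)) + (u - 4*sin(u))*(u*cos(u) + 1)*(7*cos(u) + 1) - (u + 7*sin(u))*(u*cos(u) + 1)*(4*cos(u) - 1)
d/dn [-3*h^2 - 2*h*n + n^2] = -2*h + 2*n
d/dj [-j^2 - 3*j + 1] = -2*j - 3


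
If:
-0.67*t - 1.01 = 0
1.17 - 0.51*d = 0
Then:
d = 2.29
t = -1.51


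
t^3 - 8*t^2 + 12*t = t*(t - 6)*(t - 2)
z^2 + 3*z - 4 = (z - 1)*(z + 4)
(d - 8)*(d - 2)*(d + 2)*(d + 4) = d^4 - 4*d^3 - 36*d^2 + 16*d + 128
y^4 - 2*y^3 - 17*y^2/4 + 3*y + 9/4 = (y - 3)*(y - 1)*(y + 1/2)*(y + 3/2)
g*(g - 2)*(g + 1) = g^3 - g^2 - 2*g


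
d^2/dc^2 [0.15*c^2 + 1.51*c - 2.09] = 0.300000000000000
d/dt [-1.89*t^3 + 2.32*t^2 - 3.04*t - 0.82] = -5.67*t^2 + 4.64*t - 3.04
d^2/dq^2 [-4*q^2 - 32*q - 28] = -8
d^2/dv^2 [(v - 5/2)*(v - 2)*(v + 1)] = 6*v - 7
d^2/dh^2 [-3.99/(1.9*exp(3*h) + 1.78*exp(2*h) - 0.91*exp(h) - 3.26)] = (-3.99*(5.7*exp(2*h) + 3.56*exp(h) - 0.91)*(11.4*exp(2*h) + 7.12*exp(h) - 1.82)*exp(h) + (68.229*exp(2*h) + 28.4088*exp(h) - 3.6309)*(1.9*exp(3*h) + 1.78*exp(2*h) - 0.91*exp(h) - 3.26))*exp(h)/(1.9*exp(3*h) + 1.78*exp(2*h) - 0.91*exp(h) - 3.26)^3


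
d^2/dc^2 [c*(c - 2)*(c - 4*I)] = 6*c - 4 - 8*I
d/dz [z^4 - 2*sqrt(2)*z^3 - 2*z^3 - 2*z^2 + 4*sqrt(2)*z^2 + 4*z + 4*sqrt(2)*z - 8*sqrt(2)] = 4*z^3 - 6*sqrt(2)*z^2 - 6*z^2 - 4*z + 8*sqrt(2)*z + 4 + 4*sqrt(2)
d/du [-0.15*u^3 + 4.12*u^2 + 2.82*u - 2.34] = -0.45*u^2 + 8.24*u + 2.82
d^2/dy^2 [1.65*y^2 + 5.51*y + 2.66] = 3.30000000000000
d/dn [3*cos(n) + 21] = -3*sin(n)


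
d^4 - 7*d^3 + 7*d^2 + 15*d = d*(d - 5)*(d - 3)*(d + 1)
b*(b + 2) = b^2 + 2*b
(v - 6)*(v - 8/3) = v^2 - 26*v/3 + 16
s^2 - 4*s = s*(s - 4)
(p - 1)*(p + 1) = p^2 - 1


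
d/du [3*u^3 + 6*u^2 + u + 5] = 9*u^2 + 12*u + 1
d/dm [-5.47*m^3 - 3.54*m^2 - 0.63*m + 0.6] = -16.41*m^2 - 7.08*m - 0.63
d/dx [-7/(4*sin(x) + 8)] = 7*cos(x)/(4*(sin(x) + 2)^2)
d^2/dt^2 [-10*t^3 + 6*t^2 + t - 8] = 12 - 60*t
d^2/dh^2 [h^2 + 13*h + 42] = 2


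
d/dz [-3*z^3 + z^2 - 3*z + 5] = -9*z^2 + 2*z - 3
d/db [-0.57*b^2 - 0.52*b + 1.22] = -1.14*b - 0.52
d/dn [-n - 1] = -1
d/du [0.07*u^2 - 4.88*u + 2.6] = 0.14*u - 4.88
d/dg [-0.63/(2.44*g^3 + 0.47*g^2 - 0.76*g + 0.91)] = (4.6116*g^2 + 0.5922*g - 0.4788)/(2.44*g^3 + 0.47*g^2 - 0.76*g + 0.91)^2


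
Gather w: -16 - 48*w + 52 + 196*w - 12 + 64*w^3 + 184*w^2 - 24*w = 64*w^3 + 184*w^2 + 124*w + 24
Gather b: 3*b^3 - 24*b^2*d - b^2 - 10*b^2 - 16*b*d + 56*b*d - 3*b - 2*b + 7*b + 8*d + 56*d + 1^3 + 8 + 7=3*b^3 + b^2*(-24*d - 11) + b*(40*d + 2) + 64*d + 16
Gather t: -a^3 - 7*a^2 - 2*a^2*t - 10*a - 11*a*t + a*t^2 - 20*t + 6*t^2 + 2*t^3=-a^3 - 7*a^2 - 10*a + 2*t^3 + t^2*(a + 6) + t*(-2*a^2 - 11*a - 20)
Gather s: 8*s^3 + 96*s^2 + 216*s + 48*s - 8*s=8*s^3 + 96*s^2 + 256*s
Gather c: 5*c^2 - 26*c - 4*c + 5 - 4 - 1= 5*c^2 - 30*c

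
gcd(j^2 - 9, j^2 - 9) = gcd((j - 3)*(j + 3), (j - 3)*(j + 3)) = j^2 - 9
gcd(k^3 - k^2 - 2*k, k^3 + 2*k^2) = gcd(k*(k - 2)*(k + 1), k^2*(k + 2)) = k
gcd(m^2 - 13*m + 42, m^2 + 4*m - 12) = 1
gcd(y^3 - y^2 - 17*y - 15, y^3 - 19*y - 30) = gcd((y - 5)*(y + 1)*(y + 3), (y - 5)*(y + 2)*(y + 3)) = y^2 - 2*y - 15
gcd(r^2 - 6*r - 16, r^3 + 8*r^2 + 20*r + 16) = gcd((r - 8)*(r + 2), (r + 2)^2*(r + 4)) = r + 2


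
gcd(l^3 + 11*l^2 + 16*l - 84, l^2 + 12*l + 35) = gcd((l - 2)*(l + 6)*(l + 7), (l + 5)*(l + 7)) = l + 7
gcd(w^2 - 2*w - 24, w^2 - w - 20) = w + 4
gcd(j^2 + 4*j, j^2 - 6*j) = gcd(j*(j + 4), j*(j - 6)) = j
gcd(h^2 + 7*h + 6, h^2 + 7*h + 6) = h^2 + 7*h + 6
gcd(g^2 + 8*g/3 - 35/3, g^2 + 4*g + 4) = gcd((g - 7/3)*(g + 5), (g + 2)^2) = 1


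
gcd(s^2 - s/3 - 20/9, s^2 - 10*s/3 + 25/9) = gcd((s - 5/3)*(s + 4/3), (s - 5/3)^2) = s - 5/3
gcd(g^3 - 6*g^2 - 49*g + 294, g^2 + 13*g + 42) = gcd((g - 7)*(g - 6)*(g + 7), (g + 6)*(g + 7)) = g + 7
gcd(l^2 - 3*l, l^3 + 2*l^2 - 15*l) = l^2 - 3*l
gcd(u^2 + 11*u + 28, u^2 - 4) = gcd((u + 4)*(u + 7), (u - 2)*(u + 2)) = 1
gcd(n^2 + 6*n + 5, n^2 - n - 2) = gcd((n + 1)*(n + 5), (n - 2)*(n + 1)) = n + 1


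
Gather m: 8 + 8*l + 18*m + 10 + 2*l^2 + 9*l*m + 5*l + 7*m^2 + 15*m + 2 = 2*l^2 + 13*l + 7*m^2 + m*(9*l + 33) + 20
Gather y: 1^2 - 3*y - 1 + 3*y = 0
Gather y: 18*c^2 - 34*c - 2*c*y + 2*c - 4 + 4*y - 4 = 18*c^2 - 32*c + y*(4 - 2*c) - 8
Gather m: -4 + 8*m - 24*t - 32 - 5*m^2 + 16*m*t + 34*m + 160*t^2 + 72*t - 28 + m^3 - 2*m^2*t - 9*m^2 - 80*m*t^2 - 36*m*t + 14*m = m^3 + m^2*(-2*t - 14) + m*(-80*t^2 - 20*t + 56) + 160*t^2 + 48*t - 64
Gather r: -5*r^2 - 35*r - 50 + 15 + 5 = -5*r^2 - 35*r - 30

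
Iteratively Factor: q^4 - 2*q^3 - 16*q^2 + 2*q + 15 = (q - 5)*(q^3 + 3*q^2 - q - 3) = (q - 5)*(q - 1)*(q^2 + 4*q + 3) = (q - 5)*(q - 1)*(q + 3)*(q + 1)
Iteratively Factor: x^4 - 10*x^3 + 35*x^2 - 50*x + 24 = (x - 4)*(x^3 - 6*x^2 + 11*x - 6) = (x - 4)*(x - 3)*(x^2 - 3*x + 2) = (x - 4)*(x - 3)*(x - 2)*(x - 1)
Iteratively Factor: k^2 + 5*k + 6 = (k + 3)*(k + 2)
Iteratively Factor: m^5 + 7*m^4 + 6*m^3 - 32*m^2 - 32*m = (m + 1)*(m^4 + 6*m^3 - 32*m) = (m + 1)*(m + 4)*(m^3 + 2*m^2 - 8*m) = (m - 2)*(m + 1)*(m + 4)*(m^2 + 4*m) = m*(m - 2)*(m + 1)*(m + 4)*(m + 4)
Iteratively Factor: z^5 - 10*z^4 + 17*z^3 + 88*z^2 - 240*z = (z)*(z^4 - 10*z^3 + 17*z^2 + 88*z - 240) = z*(z - 5)*(z^3 - 5*z^2 - 8*z + 48) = z*(z - 5)*(z - 4)*(z^2 - z - 12) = z*(z - 5)*(z - 4)^2*(z + 3)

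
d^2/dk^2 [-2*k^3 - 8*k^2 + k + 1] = -12*k - 16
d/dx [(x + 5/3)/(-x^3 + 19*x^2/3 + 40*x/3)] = 2*(x - 4)/(x^2*(x^2 - 16*x + 64))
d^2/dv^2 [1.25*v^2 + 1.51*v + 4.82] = 2.50000000000000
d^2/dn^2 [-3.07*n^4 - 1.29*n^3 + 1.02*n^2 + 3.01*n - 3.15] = -36.84*n^2 - 7.74*n + 2.04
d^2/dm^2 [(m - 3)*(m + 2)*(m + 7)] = 6*m + 12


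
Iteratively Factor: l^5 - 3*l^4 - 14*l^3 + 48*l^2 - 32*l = (l - 1)*(l^4 - 2*l^3 - 16*l^2 + 32*l) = (l - 1)*(l + 4)*(l^3 - 6*l^2 + 8*l) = (l - 4)*(l - 1)*(l + 4)*(l^2 - 2*l) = (l - 4)*(l - 2)*(l - 1)*(l + 4)*(l)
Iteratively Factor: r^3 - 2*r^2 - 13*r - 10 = (r - 5)*(r^2 + 3*r + 2) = (r - 5)*(r + 2)*(r + 1)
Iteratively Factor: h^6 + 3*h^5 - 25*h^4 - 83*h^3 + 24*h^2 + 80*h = (h)*(h^5 + 3*h^4 - 25*h^3 - 83*h^2 + 24*h + 80) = h*(h - 5)*(h^4 + 8*h^3 + 15*h^2 - 8*h - 16) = h*(h - 5)*(h + 4)*(h^3 + 4*h^2 - h - 4) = h*(h - 5)*(h + 4)^2*(h^2 - 1) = h*(h - 5)*(h + 1)*(h + 4)^2*(h - 1)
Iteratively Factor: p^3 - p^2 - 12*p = (p)*(p^2 - p - 12) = p*(p - 4)*(p + 3)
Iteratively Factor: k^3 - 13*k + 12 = (k + 4)*(k^2 - 4*k + 3) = (k - 1)*(k + 4)*(k - 3)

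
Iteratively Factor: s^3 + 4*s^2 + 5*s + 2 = (s + 2)*(s^2 + 2*s + 1) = (s + 1)*(s + 2)*(s + 1)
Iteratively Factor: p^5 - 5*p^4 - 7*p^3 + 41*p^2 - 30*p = (p - 1)*(p^4 - 4*p^3 - 11*p^2 + 30*p) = (p - 1)*(p + 3)*(p^3 - 7*p^2 + 10*p) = (p - 2)*(p - 1)*(p + 3)*(p^2 - 5*p) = (p - 5)*(p - 2)*(p - 1)*(p + 3)*(p)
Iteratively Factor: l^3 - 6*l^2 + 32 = (l - 4)*(l^2 - 2*l - 8) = (l - 4)*(l + 2)*(l - 4)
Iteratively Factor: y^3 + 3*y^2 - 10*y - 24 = (y - 3)*(y^2 + 6*y + 8) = (y - 3)*(y + 2)*(y + 4)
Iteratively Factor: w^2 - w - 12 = (w - 4)*(w + 3)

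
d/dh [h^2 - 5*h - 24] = 2*h - 5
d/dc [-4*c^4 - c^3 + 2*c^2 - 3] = c*(-16*c^2 - 3*c + 4)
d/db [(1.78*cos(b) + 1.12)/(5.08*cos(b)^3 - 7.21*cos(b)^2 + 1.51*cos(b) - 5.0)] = (18.0848*cos(b)^3 + 4.235*cos(b)^2 - 16.1504*cos(b) + 10.5912)*sin(b)/(25.8064*cos(b)^6 - 73.2536*cos(b)^5 + 67.3257*cos(b)^4 - 72.5742*cos(b)^3 + 74.3801*cos(b)^2 - 15.1*cos(b) + 25.0)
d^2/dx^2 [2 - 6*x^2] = -12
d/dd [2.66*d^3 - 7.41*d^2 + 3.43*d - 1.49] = 7.98*d^2 - 14.82*d + 3.43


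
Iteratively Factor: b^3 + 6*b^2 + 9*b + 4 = (b + 1)*(b^2 + 5*b + 4) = (b + 1)^2*(b + 4)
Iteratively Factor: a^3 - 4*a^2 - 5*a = (a + 1)*(a^2 - 5*a) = (a - 5)*(a + 1)*(a)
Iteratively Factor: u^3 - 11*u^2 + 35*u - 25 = (u - 5)*(u^2 - 6*u + 5) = (u - 5)^2*(u - 1)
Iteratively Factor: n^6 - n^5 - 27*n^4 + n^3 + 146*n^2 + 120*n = (n - 3)*(n^5 + 2*n^4 - 21*n^3 - 62*n^2 - 40*n) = (n - 3)*(n + 4)*(n^4 - 2*n^3 - 13*n^2 - 10*n) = (n - 5)*(n - 3)*(n + 4)*(n^3 + 3*n^2 + 2*n) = (n - 5)*(n - 3)*(n + 1)*(n + 4)*(n^2 + 2*n) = n*(n - 5)*(n - 3)*(n + 1)*(n + 4)*(n + 2)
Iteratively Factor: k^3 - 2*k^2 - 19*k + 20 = (k + 4)*(k^2 - 6*k + 5) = (k - 5)*(k + 4)*(k - 1)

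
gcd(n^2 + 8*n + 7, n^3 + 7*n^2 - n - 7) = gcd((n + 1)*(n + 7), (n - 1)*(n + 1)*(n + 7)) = n^2 + 8*n + 7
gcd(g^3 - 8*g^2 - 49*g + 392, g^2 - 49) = g^2 - 49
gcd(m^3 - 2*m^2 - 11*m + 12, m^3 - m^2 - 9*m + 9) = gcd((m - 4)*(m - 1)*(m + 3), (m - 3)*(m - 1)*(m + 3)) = m^2 + 2*m - 3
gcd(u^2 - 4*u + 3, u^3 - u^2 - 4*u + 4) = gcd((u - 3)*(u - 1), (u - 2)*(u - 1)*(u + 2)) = u - 1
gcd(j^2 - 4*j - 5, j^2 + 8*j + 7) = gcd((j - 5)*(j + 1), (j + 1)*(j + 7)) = j + 1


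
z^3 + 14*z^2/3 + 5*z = z*(z + 5/3)*(z + 3)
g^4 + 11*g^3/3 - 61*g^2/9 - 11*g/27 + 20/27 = (g - 4/3)*(g - 1/3)*(g + 1/3)*(g + 5)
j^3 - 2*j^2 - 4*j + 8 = (j - 2)^2*(j + 2)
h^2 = h^2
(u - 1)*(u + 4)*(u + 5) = u^3 + 8*u^2 + 11*u - 20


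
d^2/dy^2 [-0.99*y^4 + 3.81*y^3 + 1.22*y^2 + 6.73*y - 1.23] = -11.88*y^2 + 22.86*y + 2.44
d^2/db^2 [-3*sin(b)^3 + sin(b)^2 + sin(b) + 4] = 27*sin(b)^3 - 4*sin(b)^2 - 19*sin(b) + 2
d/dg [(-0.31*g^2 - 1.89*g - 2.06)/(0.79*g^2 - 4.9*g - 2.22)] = (3.0121*g^2 + 4.6312*g - 5.8982)/(0.6241*g^4 - 7.742*g^3 + 20.5024*g^2 + 21.756*g + 4.9284)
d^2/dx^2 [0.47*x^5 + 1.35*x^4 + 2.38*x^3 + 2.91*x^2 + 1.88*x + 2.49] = 9.4*x^3 + 16.2*x^2 + 14.28*x + 5.82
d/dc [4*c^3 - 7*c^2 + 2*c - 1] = 12*c^2 - 14*c + 2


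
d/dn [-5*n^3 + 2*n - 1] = 2 - 15*n^2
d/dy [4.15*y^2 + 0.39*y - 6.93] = 8.3*y + 0.39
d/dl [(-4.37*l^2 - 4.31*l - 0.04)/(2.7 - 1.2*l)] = (5.244*l^2 - 23.598*l - 11.685)/(1.44*l^2 - 6.48*l + 7.29)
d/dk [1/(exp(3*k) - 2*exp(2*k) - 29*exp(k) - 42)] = (-3*exp(2*k) + 4*exp(k) + 29)*exp(k)/(-exp(3*k) + 2*exp(2*k) + 29*exp(k) + 42)^2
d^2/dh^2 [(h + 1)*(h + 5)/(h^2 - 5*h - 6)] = 22/(h^3 - 18*h^2 + 108*h - 216)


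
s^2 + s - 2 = (s - 1)*(s + 2)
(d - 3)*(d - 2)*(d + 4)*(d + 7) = d^4 + 6*d^3 - 21*d^2 - 74*d + 168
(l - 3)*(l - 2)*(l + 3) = l^3 - 2*l^2 - 9*l + 18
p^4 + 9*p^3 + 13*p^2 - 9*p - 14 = (p - 1)*(p + 1)*(p + 2)*(p + 7)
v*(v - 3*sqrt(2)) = v^2 - 3*sqrt(2)*v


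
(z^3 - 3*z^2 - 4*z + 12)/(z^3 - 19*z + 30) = (z + 2)/(z + 5)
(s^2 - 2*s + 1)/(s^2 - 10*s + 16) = (s^2 - 2*s + 1)/(s^2 - 10*s + 16)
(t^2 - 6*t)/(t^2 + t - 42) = t/(t + 7)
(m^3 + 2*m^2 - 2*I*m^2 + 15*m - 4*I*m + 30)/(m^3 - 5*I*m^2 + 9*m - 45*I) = (m + 2)/(m - 3*I)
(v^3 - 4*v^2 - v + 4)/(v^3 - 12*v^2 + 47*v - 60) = (v^2 - 1)/(v^2 - 8*v + 15)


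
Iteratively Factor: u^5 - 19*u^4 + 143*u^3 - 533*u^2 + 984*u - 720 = (u - 3)*(u^4 - 16*u^3 + 95*u^2 - 248*u + 240) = (u - 5)*(u - 3)*(u^3 - 11*u^2 + 40*u - 48) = (u - 5)*(u - 3)^2*(u^2 - 8*u + 16) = (u - 5)*(u - 4)*(u - 3)^2*(u - 4)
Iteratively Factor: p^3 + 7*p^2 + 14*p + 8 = (p + 4)*(p^2 + 3*p + 2) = (p + 2)*(p + 4)*(p + 1)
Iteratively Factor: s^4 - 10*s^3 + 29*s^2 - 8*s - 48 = (s + 1)*(s^3 - 11*s^2 + 40*s - 48) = (s - 4)*(s + 1)*(s^2 - 7*s + 12) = (s - 4)^2*(s + 1)*(s - 3)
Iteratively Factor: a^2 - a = (a - 1)*(a)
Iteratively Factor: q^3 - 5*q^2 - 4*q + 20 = (q + 2)*(q^2 - 7*q + 10) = (q - 2)*(q + 2)*(q - 5)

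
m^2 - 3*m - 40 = (m - 8)*(m + 5)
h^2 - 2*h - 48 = (h - 8)*(h + 6)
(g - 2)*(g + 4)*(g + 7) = g^3 + 9*g^2 + 6*g - 56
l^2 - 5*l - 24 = (l - 8)*(l + 3)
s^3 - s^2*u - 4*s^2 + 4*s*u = s*(s - 4)*(s - u)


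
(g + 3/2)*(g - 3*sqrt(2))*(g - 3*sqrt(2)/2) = g^3 - 9*sqrt(2)*g^2/2 + 3*g^2/2 - 27*sqrt(2)*g/4 + 9*g + 27/2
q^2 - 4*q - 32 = (q - 8)*(q + 4)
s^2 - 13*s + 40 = (s - 8)*(s - 5)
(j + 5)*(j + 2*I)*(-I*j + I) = -I*j^3 + 2*j^2 - 4*I*j^2 + 8*j + 5*I*j - 10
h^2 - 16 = (h - 4)*(h + 4)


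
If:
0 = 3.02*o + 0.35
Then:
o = -0.12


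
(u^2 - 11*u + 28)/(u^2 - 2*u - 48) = (-u^2 + 11*u - 28)/(-u^2 + 2*u + 48)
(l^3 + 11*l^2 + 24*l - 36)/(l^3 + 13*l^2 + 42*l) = (l^2 + 5*l - 6)/(l*(l + 7))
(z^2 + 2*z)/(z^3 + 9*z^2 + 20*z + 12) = z/(z^2 + 7*z + 6)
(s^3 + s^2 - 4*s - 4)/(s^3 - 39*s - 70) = (s^2 - s - 2)/(s^2 - 2*s - 35)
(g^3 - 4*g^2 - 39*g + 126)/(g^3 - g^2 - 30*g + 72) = (g - 7)/(g - 4)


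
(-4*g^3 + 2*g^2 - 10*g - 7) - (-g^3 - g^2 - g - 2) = -3*g^3 + 3*g^2 - 9*g - 5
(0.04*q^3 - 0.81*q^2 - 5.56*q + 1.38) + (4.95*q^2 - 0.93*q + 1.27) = 0.04*q^3 + 4.14*q^2 - 6.49*q + 2.65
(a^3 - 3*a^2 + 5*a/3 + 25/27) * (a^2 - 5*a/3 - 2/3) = a^5 - 14*a^4/3 + 6*a^3 + 4*a^2/27 - 215*a/81 - 50/81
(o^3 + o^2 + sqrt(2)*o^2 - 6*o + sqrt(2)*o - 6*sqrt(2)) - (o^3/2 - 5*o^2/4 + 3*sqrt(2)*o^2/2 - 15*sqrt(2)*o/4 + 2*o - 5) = o^3/2 - sqrt(2)*o^2/2 + 9*o^2/4 - 8*o + 19*sqrt(2)*o/4 - 6*sqrt(2) + 5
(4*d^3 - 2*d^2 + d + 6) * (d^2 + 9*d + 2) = 4*d^5 + 34*d^4 - 9*d^3 + 11*d^2 + 56*d + 12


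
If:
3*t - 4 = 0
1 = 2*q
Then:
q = 1/2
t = 4/3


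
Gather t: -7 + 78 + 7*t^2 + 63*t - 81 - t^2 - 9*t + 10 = 6*t^2 + 54*t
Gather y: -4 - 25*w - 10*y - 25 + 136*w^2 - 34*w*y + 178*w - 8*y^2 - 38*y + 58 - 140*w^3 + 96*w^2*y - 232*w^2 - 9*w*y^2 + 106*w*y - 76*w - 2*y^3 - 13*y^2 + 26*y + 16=-140*w^3 - 96*w^2 + 77*w - 2*y^3 + y^2*(-9*w - 21) + y*(96*w^2 + 72*w - 22) + 45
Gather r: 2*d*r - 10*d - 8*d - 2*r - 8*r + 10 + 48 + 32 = -18*d + r*(2*d - 10) + 90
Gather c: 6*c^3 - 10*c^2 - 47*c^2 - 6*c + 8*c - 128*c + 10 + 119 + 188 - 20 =6*c^3 - 57*c^2 - 126*c + 297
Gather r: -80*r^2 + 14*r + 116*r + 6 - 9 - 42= -80*r^2 + 130*r - 45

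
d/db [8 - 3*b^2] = -6*b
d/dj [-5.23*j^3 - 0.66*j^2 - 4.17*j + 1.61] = -15.69*j^2 - 1.32*j - 4.17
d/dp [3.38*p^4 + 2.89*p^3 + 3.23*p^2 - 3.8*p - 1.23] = 13.52*p^3 + 8.67*p^2 + 6.46*p - 3.8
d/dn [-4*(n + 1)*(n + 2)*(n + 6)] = -12*n^2 - 72*n - 80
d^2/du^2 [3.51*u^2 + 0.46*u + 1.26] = 7.02000000000000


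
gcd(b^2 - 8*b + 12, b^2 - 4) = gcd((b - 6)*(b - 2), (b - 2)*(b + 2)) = b - 2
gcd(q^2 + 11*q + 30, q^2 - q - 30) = q + 5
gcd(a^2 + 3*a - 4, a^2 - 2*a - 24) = a + 4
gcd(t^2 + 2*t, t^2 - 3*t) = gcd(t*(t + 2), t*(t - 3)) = t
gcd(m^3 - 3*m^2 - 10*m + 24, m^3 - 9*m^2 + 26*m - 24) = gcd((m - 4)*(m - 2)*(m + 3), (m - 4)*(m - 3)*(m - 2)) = m^2 - 6*m + 8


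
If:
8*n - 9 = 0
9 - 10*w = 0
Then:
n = 9/8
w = 9/10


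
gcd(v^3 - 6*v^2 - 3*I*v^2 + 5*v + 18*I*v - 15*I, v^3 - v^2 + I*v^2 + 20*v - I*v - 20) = v - 1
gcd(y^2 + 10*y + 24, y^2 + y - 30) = y + 6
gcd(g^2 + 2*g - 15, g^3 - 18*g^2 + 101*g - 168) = g - 3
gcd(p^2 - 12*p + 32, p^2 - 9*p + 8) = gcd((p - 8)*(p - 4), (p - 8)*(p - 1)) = p - 8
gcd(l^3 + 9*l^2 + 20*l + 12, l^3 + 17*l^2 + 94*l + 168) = l + 6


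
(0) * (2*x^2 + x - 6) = 0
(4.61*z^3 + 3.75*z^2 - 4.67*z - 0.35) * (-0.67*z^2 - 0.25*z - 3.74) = -3.0887*z^5 - 3.665*z^4 - 15.05*z^3 - 12.623*z^2 + 17.5533*z + 1.309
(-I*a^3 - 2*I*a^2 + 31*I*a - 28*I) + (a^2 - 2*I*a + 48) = -I*a^3 + a^2 - 2*I*a^2 + 29*I*a + 48 - 28*I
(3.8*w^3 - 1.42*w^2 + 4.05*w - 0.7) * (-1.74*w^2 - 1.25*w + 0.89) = -6.612*w^5 - 2.2792*w^4 - 1.89*w^3 - 5.1083*w^2 + 4.4795*w - 0.623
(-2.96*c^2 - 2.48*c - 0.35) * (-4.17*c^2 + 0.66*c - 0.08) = 12.3432*c^4 + 8.388*c^3 + 0.0594999999999999*c^2 - 0.0326*c + 0.028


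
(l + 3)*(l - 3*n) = l^2 - 3*l*n + 3*l - 9*n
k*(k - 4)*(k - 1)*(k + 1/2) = k^4 - 9*k^3/2 + 3*k^2/2 + 2*k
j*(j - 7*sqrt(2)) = j^2 - 7*sqrt(2)*j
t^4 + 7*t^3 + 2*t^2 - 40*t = t*(t - 2)*(t + 4)*(t + 5)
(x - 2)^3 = x^3 - 6*x^2 + 12*x - 8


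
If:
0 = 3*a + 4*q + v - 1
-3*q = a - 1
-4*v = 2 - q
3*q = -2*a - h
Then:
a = 1/19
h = -20/19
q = 6/19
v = -8/19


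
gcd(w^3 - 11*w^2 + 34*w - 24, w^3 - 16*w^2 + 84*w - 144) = w^2 - 10*w + 24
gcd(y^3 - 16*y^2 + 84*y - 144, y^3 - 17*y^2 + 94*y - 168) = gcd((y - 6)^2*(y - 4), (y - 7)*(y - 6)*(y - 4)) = y^2 - 10*y + 24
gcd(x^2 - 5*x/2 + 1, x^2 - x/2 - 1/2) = 1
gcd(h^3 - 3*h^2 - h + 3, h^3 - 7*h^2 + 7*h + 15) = h^2 - 2*h - 3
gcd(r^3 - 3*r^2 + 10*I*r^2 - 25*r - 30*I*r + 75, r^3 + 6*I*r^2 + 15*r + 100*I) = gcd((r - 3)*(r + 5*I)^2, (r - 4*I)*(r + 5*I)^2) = r^2 + 10*I*r - 25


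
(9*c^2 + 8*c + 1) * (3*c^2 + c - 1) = 27*c^4 + 33*c^3 + 2*c^2 - 7*c - 1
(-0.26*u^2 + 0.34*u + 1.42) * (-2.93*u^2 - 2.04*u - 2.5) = 0.7618*u^4 - 0.4658*u^3 - 4.2042*u^2 - 3.7468*u - 3.55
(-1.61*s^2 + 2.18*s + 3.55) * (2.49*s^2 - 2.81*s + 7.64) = -4.0089*s^4 + 9.9523*s^3 - 9.5867*s^2 + 6.6797*s + 27.122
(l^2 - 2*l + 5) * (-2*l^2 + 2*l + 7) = -2*l^4 + 6*l^3 - 7*l^2 - 4*l + 35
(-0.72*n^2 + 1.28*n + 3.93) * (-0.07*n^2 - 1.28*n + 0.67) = 0.0504*n^4 + 0.832*n^3 - 2.3959*n^2 - 4.1728*n + 2.6331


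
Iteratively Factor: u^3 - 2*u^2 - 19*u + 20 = (u - 5)*(u^2 + 3*u - 4) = (u - 5)*(u - 1)*(u + 4)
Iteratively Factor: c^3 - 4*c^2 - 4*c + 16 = (c - 4)*(c^2 - 4) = (c - 4)*(c - 2)*(c + 2)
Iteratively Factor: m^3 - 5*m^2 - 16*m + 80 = (m - 4)*(m^2 - m - 20) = (m - 5)*(m - 4)*(m + 4)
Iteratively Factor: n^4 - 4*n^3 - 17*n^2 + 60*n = (n)*(n^3 - 4*n^2 - 17*n + 60) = n*(n + 4)*(n^2 - 8*n + 15) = n*(n - 5)*(n + 4)*(n - 3)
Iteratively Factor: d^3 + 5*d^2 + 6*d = (d + 3)*(d^2 + 2*d) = d*(d + 3)*(d + 2)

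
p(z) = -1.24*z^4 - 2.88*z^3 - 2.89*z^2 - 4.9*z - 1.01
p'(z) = -4.96*z^3 - 8.64*z^2 - 5.78*z - 4.9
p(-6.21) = -1236.44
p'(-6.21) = 885.64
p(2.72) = -161.55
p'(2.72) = -184.36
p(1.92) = -58.31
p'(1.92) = -82.95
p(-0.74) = 1.83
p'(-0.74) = -3.34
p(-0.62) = 1.42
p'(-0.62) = -3.46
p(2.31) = -98.56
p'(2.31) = -125.49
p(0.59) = -5.65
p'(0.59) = -12.34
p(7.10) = -4363.32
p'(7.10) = -2256.72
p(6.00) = -2363.57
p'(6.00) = -1421.98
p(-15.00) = -53632.76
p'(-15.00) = 14877.80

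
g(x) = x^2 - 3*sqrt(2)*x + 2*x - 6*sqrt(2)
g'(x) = 2*x - 3*sqrt(2) + 2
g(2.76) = -7.06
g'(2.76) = 3.28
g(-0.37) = -7.52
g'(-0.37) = -2.98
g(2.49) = -7.87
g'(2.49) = 2.74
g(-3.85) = 14.97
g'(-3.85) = -9.94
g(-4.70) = 24.15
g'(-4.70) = -11.64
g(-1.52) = -2.77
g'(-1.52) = -5.28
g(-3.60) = 12.55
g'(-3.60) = -9.44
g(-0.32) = -7.67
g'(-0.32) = -2.88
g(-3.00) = 7.24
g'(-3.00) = -8.24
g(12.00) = 108.60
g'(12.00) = 21.76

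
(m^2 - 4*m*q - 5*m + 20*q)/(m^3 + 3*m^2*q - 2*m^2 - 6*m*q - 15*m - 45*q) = (m - 4*q)/(m^2 + 3*m*q + 3*m + 9*q)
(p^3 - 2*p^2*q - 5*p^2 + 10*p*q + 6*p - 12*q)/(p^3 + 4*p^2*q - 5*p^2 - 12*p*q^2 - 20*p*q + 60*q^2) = (p^2 - 5*p + 6)/(p^2 + 6*p*q - 5*p - 30*q)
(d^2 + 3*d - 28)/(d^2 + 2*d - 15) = (d^2 + 3*d - 28)/(d^2 + 2*d - 15)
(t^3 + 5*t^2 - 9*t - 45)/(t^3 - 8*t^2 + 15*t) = (t^2 + 8*t + 15)/(t*(t - 5))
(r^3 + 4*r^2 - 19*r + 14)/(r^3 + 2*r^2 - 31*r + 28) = (r - 2)/(r - 4)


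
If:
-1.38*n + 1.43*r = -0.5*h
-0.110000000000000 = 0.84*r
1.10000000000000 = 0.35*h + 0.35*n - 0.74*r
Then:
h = 2.20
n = 0.66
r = -0.13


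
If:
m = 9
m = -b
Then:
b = -9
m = 9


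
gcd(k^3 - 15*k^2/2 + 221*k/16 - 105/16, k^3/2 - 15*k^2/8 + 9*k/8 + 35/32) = k - 7/4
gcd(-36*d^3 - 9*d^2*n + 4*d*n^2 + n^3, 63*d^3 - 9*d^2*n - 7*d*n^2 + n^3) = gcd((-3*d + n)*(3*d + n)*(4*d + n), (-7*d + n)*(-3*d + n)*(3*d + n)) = 9*d^2 - n^2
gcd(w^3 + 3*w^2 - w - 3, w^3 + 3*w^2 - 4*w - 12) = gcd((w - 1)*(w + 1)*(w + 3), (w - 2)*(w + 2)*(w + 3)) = w + 3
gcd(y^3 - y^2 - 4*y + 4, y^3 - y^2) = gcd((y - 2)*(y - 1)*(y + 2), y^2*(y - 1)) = y - 1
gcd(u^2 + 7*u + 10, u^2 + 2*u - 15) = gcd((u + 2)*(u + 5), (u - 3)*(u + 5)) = u + 5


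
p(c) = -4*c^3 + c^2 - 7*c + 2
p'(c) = -12*c^2 + 2*c - 7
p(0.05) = 1.65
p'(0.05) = -6.93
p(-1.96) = 49.68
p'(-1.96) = -57.02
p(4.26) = -318.91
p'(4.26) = -216.25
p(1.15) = -10.81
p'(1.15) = -20.57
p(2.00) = -40.00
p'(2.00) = -51.00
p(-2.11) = 58.80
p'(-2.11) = -64.65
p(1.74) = -28.22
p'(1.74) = -39.85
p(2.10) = -45.33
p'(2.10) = -55.72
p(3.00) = -118.00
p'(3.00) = -109.00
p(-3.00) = 140.00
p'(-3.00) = -121.00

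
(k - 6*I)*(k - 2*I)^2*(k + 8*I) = k^4 - 2*I*k^3 + 52*k^2 - 200*I*k - 192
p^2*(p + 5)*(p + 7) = p^4 + 12*p^3 + 35*p^2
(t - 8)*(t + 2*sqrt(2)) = t^2 - 8*t + 2*sqrt(2)*t - 16*sqrt(2)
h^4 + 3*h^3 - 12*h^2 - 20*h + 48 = (h - 2)^2*(h + 3)*(h + 4)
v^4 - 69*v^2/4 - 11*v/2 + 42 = (v - 4)*(v - 3/2)*(v + 2)*(v + 7/2)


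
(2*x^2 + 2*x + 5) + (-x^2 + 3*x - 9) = x^2 + 5*x - 4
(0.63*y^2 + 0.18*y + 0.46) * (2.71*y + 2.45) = 1.7073*y^3 + 2.0313*y^2 + 1.6876*y + 1.127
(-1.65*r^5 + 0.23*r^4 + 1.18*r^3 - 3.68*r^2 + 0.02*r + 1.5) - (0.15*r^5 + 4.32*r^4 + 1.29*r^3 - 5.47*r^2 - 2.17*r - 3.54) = -1.8*r^5 - 4.09*r^4 - 0.11*r^3 + 1.79*r^2 + 2.19*r + 5.04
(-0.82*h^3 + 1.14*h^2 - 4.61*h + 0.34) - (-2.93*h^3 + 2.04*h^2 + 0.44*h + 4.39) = 2.11*h^3 - 0.9*h^2 - 5.05*h - 4.05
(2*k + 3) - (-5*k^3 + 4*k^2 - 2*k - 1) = 5*k^3 - 4*k^2 + 4*k + 4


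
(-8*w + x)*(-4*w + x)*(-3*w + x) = -96*w^3 + 68*w^2*x - 15*w*x^2 + x^3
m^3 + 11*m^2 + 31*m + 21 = (m + 1)*(m + 3)*(m + 7)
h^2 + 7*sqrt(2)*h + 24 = (h + 3*sqrt(2))*(h + 4*sqrt(2))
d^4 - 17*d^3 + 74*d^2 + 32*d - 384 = (d - 8)^2*(d - 3)*(d + 2)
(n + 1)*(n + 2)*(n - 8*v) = n^3 - 8*n^2*v + 3*n^2 - 24*n*v + 2*n - 16*v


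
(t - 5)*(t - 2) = t^2 - 7*t + 10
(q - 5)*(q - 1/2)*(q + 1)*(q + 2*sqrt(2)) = q^4 - 9*q^3/2 + 2*sqrt(2)*q^3 - 9*sqrt(2)*q^2 - 3*q^2 - 6*sqrt(2)*q + 5*q/2 + 5*sqrt(2)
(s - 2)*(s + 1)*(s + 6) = s^3 + 5*s^2 - 8*s - 12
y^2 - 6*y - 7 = (y - 7)*(y + 1)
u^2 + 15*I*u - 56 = (u + 7*I)*(u + 8*I)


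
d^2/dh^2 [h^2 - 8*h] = 2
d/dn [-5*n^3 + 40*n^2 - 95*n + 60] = -15*n^2 + 80*n - 95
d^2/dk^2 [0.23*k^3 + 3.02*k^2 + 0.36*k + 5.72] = 1.38*k + 6.04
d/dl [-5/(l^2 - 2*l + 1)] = 10*(l - 1)/(l^2 - 2*l + 1)^2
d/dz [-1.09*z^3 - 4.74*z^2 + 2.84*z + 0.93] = -3.27*z^2 - 9.48*z + 2.84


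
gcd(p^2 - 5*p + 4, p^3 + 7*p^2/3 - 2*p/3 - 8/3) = p - 1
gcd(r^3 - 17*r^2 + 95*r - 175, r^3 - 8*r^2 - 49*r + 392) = r - 7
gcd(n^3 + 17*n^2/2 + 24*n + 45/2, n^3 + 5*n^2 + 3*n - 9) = n^2 + 6*n + 9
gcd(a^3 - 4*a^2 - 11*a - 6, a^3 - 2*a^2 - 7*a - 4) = a^2 + 2*a + 1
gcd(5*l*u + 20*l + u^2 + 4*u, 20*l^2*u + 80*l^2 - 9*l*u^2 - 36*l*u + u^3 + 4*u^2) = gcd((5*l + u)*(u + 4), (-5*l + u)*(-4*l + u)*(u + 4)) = u + 4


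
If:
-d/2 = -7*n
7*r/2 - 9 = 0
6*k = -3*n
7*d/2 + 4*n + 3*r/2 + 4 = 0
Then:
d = -110/53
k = 55/742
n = -55/371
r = 18/7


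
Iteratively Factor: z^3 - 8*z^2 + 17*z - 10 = (z - 1)*(z^2 - 7*z + 10) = (z - 2)*(z - 1)*(z - 5)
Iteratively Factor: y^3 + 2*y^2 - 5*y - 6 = (y - 2)*(y^2 + 4*y + 3) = (y - 2)*(y + 3)*(y + 1)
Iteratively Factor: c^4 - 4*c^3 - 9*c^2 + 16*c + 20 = (c + 2)*(c^3 - 6*c^2 + 3*c + 10) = (c + 1)*(c + 2)*(c^2 - 7*c + 10) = (c - 5)*(c + 1)*(c + 2)*(c - 2)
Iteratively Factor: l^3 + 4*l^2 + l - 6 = (l + 3)*(l^2 + l - 2) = (l - 1)*(l + 3)*(l + 2)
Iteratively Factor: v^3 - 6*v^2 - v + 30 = (v + 2)*(v^2 - 8*v + 15) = (v - 3)*(v + 2)*(v - 5)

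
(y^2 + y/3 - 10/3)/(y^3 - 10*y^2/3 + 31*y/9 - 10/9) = 3*(y + 2)/(3*y^2 - 5*y + 2)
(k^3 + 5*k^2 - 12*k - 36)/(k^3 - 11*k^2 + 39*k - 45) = (k^2 + 8*k + 12)/(k^2 - 8*k + 15)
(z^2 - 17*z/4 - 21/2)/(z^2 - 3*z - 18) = (z + 7/4)/(z + 3)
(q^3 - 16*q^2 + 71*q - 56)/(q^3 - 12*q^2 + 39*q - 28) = (q - 8)/(q - 4)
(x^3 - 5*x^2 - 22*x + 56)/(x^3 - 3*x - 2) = (x^2 - 3*x - 28)/(x^2 + 2*x + 1)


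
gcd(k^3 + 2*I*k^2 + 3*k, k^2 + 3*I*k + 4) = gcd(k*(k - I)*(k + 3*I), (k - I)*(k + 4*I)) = k - I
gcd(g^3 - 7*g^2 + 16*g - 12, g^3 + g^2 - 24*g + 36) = g^2 - 5*g + 6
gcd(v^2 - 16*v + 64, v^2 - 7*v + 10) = 1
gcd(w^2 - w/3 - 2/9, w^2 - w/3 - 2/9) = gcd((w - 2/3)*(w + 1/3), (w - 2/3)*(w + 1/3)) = w^2 - w/3 - 2/9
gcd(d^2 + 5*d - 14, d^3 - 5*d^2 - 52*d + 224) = d + 7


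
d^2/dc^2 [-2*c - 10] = 0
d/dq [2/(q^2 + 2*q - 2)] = 4*(-q - 1)/(q^2 + 2*q - 2)^2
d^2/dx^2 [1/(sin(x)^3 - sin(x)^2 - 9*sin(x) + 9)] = (-9*sin(x)^5 + 2*sin(x)^4 + 28*sin(x)^3 + 66*sin(x)^2 - 99*sin(x) - 180)/((sin(x) - 3)^3*(sin(x) - 1)^2*(sin(x) + 3)^3)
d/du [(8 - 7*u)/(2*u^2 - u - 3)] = (-14*u^2 + 7*u + (4*u - 1)*(7*u - 8) + 21)/(-2*u^2 + u + 3)^2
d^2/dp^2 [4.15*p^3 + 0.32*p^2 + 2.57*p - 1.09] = 24.9*p + 0.64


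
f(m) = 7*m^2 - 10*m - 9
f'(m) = 14*m - 10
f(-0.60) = -0.48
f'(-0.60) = -18.40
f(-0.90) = 5.67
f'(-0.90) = -22.60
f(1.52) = -8.03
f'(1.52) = 11.28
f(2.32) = 5.48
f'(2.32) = 22.48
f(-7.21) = 426.99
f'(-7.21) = -110.94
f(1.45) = -8.78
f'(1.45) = 10.30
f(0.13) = -10.18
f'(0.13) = -8.18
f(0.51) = -12.28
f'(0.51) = -2.86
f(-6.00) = 303.00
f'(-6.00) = -94.00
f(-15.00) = 1716.00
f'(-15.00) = -220.00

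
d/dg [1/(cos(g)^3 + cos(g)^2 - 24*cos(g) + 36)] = (3*cos(g)^2 + 2*cos(g) - 24)*sin(g)/(cos(g)^3 + cos(g)^2 - 24*cos(g) + 36)^2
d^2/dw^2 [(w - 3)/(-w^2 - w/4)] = 8*(-16*w^3 + 144*w^2 + 36*w + 3)/(w^3*(64*w^3 + 48*w^2 + 12*w + 1))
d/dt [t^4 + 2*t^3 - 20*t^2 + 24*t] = 4*t^3 + 6*t^2 - 40*t + 24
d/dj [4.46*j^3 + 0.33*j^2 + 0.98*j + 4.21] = 13.38*j^2 + 0.66*j + 0.98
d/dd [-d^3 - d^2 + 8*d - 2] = -3*d^2 - 2*d + 8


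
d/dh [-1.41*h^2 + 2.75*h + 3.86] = 2.75 - 2.82*h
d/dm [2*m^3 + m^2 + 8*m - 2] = 6*m^2 + 2*m + 8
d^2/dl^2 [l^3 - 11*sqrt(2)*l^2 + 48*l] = 6*l - 22*sqrt(2)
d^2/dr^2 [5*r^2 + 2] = 10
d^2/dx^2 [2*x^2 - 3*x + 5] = 4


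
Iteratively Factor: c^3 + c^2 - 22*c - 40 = (c + 2)*(c^2 - c - 20) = (c + 2)*(c + 4)*(c - 5)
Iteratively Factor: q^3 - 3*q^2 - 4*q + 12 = (q - 2)*(q^2 - q - 6) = (q - 2)*(q + 2)*(q - 3)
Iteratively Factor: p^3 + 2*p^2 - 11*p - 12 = (p - 3)*(p^2 + 5*p + 4) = (p - 3)*(p + 4)*(p + 1)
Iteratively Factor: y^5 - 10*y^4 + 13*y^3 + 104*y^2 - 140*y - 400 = (y + 2)*(y^4 - 12*y^3 + 37*y^2 + 30*y - 200) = (y - 5)*(y + 2)*(y^3 - 7*y^2 + 2*y + 40) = (y - 5)*(y - 4)*(y + 2)*(y^2 - 3*y - 10) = (y - 5)*(y - 4)*(y + 2)^2*(y - 5)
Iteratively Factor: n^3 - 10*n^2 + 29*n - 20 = (n - 4)*(n^2 - 6*n + 5) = (n - 4)*(n - 1)*(n - 5)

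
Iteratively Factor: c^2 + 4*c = (c + 4)*(c)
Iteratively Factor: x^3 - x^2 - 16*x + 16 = (x - 1)*(x^2 - 16) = (x - 1)*(x + 4)*(x - 4)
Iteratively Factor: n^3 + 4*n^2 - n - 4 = (n + 4)*(n^2 - 1) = (n + 1)*(n + 4)*(n - 1)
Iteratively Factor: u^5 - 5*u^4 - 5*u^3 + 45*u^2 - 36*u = (u - 1)*(u^4 - 4*u^3 - 9*u^2 + 36*u) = u*(u - 1)*(u^3 - 4*u^2 - 9*u + 36) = u*(u - 3)*(u - 1)*(u^2 - u - 12) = u*(u - 3)*(u - 1)*(u + 3)*(u - 4)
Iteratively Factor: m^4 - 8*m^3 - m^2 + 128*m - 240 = (m - 5)*(m^3 - 3*m^2 - 16*m + 48) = (m - 5)*(m - 4)*(m^2 + m - 12) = (m - 5)*(m - 4)*(m + 4)*(m - 3)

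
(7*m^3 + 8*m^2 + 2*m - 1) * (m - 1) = 7*m^4 + m^3 - 6*m^2 - 3*m + 1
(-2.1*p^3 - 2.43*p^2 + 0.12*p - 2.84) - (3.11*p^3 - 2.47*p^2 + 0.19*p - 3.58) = -5.21*p^3 + 0.04*p^2 - 0.07*p + 0.74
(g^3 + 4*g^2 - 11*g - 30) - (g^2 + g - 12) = g^3 + 3*g^2 - 12*g - 18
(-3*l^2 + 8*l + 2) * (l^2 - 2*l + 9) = -3*l^4 + 14*l^3 - 41*l^2 + 68*l + 18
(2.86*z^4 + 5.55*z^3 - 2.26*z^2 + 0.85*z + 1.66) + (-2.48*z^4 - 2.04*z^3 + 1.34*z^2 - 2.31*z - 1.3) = 0.38*z^4 + 3.51*z^3 - 0.92*z^2 - 1.46*z + 0.36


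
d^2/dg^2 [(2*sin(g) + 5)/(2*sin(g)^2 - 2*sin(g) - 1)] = 2*(4*sin(g)^5 + 44*sin(g)^4 - 26*sin(g)^3 - 32*sin(g)^2 + 44*sin(g) - 26)/(2*sin(g) + cos(2*g))^3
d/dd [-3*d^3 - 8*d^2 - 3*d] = -9*d^2 - 16*d - 3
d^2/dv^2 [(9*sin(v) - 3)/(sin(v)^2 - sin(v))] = 3*(-3*sin(v) - 2 + 1/sin(v) - 4/sin(v)^2 + 2/sin(v)^3)/(sin(v) - 1)^2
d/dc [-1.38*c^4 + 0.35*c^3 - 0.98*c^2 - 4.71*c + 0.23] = -5.52*c^3 + 1.05*c^2 - 1.96*c - 4.71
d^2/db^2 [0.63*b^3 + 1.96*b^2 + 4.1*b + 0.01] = 3.78*b + 3.92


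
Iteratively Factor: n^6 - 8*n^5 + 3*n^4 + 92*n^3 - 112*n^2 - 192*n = (n - 4)*(n^5 - 4*n^4 - 13*n^3 + 40*n^2 + 48*n) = n*(n - 4)*(n^4 - 4*n^3 - 13*n^2 + 40*n + 48) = n*(n - 4)*(n + 1)*(n^3 - 5*n^2 - 8*n + 48) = n*(n - 4)^2*(n + 1)*(n^2 - n - 12) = n*(n - 4)^3*(n + 1)*(n + 3)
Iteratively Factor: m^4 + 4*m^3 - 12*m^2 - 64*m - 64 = (m - 4)*(m^3 + 8*m^2 + 20*m + 16) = (m - 4)*(m + 2)*(m^2 + 6*m + 8) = (m - 4)*(m + 2)*(m + 4)*(m + 2)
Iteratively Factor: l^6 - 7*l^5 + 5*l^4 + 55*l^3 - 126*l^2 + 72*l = (l - 1)*(l^5 - 6*l^4 - l^3 + 54*l^2 - 72*l) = (l - 2)*(l - 1)*(l^4 - 4*l^3 - 9*l^2 + 36*l) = (l - 4)*(l - 2)*(l - 1)*(l^3 - 9*l) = l*(l - 4)*(l - 2)*(l - 1)*(l^2 - 9) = l*(l - 4)*(l - 3)*(l - 2)*(l - 1)*(l + 3)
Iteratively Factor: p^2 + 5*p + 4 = (p + 1)*(p + 4)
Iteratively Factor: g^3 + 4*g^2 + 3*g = (g + 3)*(g^2 + g) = g*(g + 3)*(g + 1)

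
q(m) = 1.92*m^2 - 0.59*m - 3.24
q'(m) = 3.84*m - 0.59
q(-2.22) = 7.53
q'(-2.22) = -9.11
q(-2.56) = 10.85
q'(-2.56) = -10.42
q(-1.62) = 2.75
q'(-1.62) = -6.81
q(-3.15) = 17.67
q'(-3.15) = -12.69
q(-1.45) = 1.65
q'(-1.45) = -6.16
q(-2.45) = 9.73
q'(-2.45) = -10.00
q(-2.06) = 6.12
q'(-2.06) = -8.50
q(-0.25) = -2.97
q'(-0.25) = -1.55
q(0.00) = -3.24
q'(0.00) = -0.59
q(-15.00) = 437.61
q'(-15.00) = -58.19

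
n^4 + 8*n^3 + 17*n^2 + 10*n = n*(n + 1)*(n + 2)*(n + 5)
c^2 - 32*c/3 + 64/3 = (c - 8)*(c - 8/3)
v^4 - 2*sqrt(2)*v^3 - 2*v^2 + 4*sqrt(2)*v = v*(v - 2*sqrt(2))*(v - sqrt(2))*(v + sqrt(2))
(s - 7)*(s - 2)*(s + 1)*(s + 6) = s^4 - 2*s^3 - 43*s^2 + 44*s + 84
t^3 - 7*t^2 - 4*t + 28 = (t - 7)*(t - 2)*(t + 2)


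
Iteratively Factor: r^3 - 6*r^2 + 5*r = (r)*(r^2 - 6*r + 5) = r*(r - 1)*(r - 5)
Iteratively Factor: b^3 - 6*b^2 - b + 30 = (b - 5)*(b^2 - b - 6) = (b - 5)*(b - 3)*(b + 2)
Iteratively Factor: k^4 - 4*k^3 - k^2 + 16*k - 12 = (k - 2)*(k^3 - 2*k^2 - 5*k + 6) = (k - 2)*(k + 2)*(k^2 - 4*k + 3) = (k - 3)*(k - 2)*(k + 2)*(k - 1)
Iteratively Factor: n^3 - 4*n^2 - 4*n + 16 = (n - 2)*(n^2 - 2*n - 8) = (n - 4)*(n - 2)*(n + 2)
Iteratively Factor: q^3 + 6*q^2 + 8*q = (q + 4)*(q^2 + 2*q) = q*(q + 4)*(q + 2)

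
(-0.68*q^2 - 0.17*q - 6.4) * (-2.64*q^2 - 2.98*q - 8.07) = 1.7952*q^4 + 2.4752*q^3 + 22.8902*q^2 + 20.4439*q + 51.648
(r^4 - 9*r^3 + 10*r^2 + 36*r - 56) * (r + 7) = r^5 - 2*r^4 - 53*r^3 + 106*r^2 + 196*r - 392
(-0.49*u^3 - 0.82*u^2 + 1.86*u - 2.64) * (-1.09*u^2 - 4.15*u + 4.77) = 0.5341*u^5 + 2.9273*u^4 - 0.9617*u^3 - 8.7528*u^2 + 19.8282*u - 12.5928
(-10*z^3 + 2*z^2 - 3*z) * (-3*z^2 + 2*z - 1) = 30*z^5 - 26*z^4 + 23*z^3 - 8*z^2 + 3*z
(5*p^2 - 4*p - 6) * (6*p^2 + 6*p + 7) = 30*p^4 + 6*p^3 - 25*p^2 - 64*p - 42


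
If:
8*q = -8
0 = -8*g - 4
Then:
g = -1/2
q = -1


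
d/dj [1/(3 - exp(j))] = exp(j)/(exp(j) - 3)^2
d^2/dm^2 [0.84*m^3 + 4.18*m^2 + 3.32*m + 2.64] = 5.04*m + 8.36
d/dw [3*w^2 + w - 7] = 6*w + 1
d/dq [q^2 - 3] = 2*q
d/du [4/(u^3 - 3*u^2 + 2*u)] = 4*(-3*u^2 + 6*u - 2)/(u^2*(u^2 - 3*u + 2)^2)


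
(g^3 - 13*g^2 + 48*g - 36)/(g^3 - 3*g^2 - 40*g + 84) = (g^3 - 13*g^2 + 48*g - 36)/(g^3 - 3*g^2 - 40*g + 84)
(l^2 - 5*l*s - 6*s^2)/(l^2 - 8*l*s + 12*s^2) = (-l - s)/(-l + 2*s)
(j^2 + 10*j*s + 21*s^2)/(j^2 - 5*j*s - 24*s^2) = (-j - 7*s)/(-j + 8*s)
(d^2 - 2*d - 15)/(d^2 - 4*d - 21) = (d - 5)/(d - 7)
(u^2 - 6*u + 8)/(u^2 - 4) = (u - 4)/(u + 2)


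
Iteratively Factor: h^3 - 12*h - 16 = (h + 2)*(h^2 - 2*h - 8) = (h + 2)^2*(h - 4)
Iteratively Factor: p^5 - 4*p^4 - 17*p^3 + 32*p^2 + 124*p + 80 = (p - 4)*(p^4 - 17*p^2 - 36*p - 20) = (p - 5)*(p - 4)*(p^3 + 5*p^2 + 8*p + 4) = (p - 5)*(p - 4)*(p + 2)*(p^2 + 3*p + 2) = (p - 5)*(p - 4)*(p + 1)*(p + 2)*(p + 2)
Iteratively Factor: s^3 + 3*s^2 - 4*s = (s)*(s^2 + 3*s - 4) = s*(s - 1)*(s + 4)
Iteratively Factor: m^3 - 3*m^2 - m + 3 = (m - 3)*(m^2 - 1) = (m - 3)*(m - 1)*(m + 1)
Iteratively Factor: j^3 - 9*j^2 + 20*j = (j - 4)*(j^2 - 5*j) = (j - 5)*(j - 4)*(j)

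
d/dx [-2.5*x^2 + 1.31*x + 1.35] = 1.31 - 5.0*x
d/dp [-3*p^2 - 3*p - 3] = -6*p - 3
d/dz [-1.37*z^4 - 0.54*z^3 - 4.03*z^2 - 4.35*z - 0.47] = -5.48*z^3 - 1.62*z^2 - 8.06*z - 4.35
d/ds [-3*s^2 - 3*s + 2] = -6*s - 3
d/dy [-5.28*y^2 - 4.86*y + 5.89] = -10.56*y - 4.86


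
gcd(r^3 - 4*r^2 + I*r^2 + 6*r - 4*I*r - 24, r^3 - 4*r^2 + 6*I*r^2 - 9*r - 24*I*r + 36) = r^2 + r*(-4 + 3*I) - 12*I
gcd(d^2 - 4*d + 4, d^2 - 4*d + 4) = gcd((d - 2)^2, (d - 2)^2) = d^2 - 4*d + 4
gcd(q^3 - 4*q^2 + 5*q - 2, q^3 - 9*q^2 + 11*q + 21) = 1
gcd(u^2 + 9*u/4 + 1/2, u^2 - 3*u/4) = 1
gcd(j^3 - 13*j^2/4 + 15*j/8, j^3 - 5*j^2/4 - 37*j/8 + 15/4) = j^2 - 13*j/4 + 15/8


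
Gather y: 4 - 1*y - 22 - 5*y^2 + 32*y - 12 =-5*y^2 + 31*y - 30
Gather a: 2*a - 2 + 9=2*a + 7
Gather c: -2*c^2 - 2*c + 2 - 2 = -2*c^2 - 2*c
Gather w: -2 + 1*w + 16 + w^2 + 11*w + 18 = w^2 + 12*w + 32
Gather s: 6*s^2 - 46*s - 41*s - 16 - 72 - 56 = 6*s^2 - 87*s - 144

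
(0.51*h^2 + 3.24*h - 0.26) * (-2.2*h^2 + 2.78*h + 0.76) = -1.122*h^4 - 5.7102*h^3 + 9.9668*h^2 + 1.7396*h - 0.1976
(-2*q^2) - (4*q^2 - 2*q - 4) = -6*q^2 + 2*q + 4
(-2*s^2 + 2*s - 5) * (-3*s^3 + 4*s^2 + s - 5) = 6*s^5 - 14*s^4 + 21*s^3 - 8*s^2 - 15*s + 25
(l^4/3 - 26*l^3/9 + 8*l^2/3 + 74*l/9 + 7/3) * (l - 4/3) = l^5/3 - 10*l^4/3 + 176*l^3/27 + 14*l^2/3 - 233*l/27 - 28/9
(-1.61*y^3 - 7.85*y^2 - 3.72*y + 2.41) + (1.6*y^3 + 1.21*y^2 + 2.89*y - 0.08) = -0.01*y^3 - 6.64*y^2 - 0.83*y + 2.33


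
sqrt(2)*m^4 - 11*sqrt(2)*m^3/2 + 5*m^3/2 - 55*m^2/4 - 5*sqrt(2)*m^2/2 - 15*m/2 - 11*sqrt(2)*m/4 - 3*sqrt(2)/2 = (m - 6)*(m + 1/2)*(m + sqrt(2))*(sqrt(2)*m + 1/2)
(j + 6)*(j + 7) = j^2 + 13*j + 42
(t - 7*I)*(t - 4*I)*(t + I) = t^3 - 10*I*t^2 - 17*t - 28*I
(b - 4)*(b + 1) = b^2 - 3*b - 4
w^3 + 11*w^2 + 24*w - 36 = (w - 1)*(w + 6)^2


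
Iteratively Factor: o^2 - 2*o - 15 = (o + 3)*(o - 5)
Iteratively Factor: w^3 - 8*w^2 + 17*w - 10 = (w - 5)*(w^2 - 3*w + 2) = (w - 5)*(w - 2)*(w - 1)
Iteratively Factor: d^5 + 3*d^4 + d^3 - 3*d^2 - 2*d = (d - 1)*(d^4 + 4*d^3 + 5*d^2 + 2*d) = (d - 1)*(d + 1)*(d^3 + 3*d^2 + 2*d) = (d - 1)*(d + 1)^2*(d^2 + 2*d) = d*(d - 1)*(d + 1)^2*(d + 2)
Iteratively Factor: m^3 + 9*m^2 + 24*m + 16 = (m + 4)*(m^2 + 5*m + 4) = (m + 1)*(m + 4)*(m + 4)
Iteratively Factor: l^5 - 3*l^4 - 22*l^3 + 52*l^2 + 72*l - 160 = (l - 2)*(l^4 - l^3 - 24*l^2 + 4*l + 80) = (l - 2)*(l + 2)*(l^3 - 3*l^2 - 18*l + 40) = (l - 5)*(l - 2)*(l + 2)*(l^2 + 2*l - 8) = (l - 5)*(l - 2)^2*(l + 2)*(l + 4)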